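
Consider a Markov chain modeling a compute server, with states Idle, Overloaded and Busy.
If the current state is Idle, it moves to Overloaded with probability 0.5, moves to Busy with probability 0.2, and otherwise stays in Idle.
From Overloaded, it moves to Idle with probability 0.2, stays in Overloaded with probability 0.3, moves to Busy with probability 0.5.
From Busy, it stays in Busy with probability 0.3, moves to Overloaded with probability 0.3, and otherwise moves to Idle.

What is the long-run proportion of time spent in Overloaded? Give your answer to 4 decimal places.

Let the stationary distribution be π with π = πP and π_1 + π_2 + π_3 = 1.
π_1 = 0.3·π_1 + 0.2·π_2 + 0.4·π_3
π_2 = 0.5·π_1 + 0.3·π_2 + 0.3·π_3
Solving with the normalization constraint gives π = (0.2982, 0.3596, 0.3421).
So the stationary probability of Overloaded is 0.3596.

0.3596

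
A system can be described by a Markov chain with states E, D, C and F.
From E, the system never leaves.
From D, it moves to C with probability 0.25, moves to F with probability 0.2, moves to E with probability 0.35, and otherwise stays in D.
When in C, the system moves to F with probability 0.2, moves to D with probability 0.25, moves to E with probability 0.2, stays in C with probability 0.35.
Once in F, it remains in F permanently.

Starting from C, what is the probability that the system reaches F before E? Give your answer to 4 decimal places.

0.4590

Let h(s) be the probability of absorption at F starting from transient state s. Then h(F) = 1 and h(E) = 0. By first-step analysis:
h(D) = 0.35·0 + 0.2·h(D) + 0.25·h(C) + 0.2·1
h(C) = 0.2·0 + 0.25·h(D) + 0.35·h(C) + 0.2·1
Solving: h(D) = 0.3934, h(C) = 0.4590.
Starting from C, the probability is 0.4590.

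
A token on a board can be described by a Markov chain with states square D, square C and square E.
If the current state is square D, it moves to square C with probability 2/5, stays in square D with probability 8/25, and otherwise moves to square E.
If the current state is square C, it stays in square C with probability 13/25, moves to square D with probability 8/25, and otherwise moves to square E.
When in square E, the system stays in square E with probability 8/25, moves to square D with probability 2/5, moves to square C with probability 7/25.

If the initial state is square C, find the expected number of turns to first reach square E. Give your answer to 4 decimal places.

5.0403

Let t(s) be the expected number of turns to first reach square E from state s, with t(square E) = 0. Conditioning on the first turn:
t(square D) = 1 + 0.32·t(square D) + 0.4·t(square C)
t(square C) = 1 + 0.32·t(square D) + 0.52·t(square C)
Solving: t(square D) = 4.4355, t(square C) = 5.0403.
Expected turns from square C to square E: 5.0403.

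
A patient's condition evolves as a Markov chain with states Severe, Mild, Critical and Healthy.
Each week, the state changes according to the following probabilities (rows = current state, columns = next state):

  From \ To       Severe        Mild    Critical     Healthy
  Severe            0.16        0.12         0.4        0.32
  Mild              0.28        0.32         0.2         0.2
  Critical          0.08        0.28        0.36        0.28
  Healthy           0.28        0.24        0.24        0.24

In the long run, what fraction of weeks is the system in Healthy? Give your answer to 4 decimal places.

Let the stationary distribution be π with π = πP and π_1 + π_2 + π_3 + π_4 = 1.
π_1 = 0.16·π_1 + 0.28·π_2 + 0.08·π_3 + 0.28·π_4
π_2 = 0.12·π_1 + 0.32·π_2 + 0.28·π_3 + 0.24·π_4
π_3 = 0.4·π_1 + 0.2·π_2 + 0.36·π_3 + 0.24·π_4
Solving with the normalization constraint gives π = (0.1969, 0.2481, 0.2973, 0.2577).
So the stationary probability of Healthy is 0.2577.

0.2577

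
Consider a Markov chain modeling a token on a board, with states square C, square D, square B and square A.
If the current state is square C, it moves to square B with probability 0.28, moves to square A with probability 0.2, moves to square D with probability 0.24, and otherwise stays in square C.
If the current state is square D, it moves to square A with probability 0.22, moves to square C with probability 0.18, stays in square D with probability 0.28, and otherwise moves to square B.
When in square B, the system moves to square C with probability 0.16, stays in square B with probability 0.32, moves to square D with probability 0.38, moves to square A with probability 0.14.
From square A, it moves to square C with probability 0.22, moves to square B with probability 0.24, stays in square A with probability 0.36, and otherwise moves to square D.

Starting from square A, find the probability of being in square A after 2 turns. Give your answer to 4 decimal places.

Propagate the distribution vector 2 turns from square A.
After 0 turns: (0.0000, 0.0000, 0.0000, 1.0000)
After 1 turn: (0.2200, 0.1800, 0.2400, 0.3600)
After 2 turns: (0.2116, 0.2592, 0.2824, 0.2468)
P(in square A after 2 turns) = 0.2468

0.2468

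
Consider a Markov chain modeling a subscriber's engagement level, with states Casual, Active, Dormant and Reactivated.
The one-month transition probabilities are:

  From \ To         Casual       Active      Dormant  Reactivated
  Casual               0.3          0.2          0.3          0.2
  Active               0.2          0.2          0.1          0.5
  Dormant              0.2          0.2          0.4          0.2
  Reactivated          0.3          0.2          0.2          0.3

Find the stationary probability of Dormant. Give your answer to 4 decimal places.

Let the stationary distribution be π with π = πP and π_1 + π_2 + π_3 + π_4 = 1.
π_1 = 0.3·π_1 + 0.2·π_2 + 0.2·π_3 + 0.3·π_4
π_2 = 0.2·π_1 + 0.2·π_2 + 0.2·π_3 + 0.2·π_4
π_3 = 0.3·π_1 + 0.1·π_2 + 0.4·π_3 + 0.2·π_4
Solving with the normalization constraint gives π = (0.2543, 0.2000, 0.2568, 0.2889).
So the stationary probability of Dormant is 0.2568.

0.2568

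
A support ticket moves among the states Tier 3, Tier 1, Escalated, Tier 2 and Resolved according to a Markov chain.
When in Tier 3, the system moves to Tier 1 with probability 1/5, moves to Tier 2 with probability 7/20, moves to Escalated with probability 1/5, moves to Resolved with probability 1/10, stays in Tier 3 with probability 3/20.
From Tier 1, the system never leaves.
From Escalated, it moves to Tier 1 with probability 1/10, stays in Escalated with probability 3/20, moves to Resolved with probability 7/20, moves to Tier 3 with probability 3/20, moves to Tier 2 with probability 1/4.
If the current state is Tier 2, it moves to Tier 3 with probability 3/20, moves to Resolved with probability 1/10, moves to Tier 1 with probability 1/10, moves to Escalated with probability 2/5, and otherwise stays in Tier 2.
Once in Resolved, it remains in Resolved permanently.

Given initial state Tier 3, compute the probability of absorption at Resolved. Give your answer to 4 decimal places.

Let h(s) be the probability of absorption at Resolved starting from transient state s. Then h(Resolved) = 1 and h(Tier 1) = 0. By first-step analysis:
h(Tier 3) = 0.15·h(Tier 3) + 0.2·0 + 0.2·h(Escalated) + 0.35·h(Tier 2) + 0.1·1
h(Escalated) = 0.15·h(Tier 3) + 0.1·0 + 0.15·h(Escalated) + 0.25·h(Tier 2) + 0.35·1
h(Tier 2) = 0.15·h(Tier 3) + 0.1·0 + 0.4·h(Escalated) + 0.25·h(Tier 2) + 0.1·1
Solving: h(Tier 3) = 0.5260, h(Escalated) = 0.6817, h(Tier 2) = 0.6021.
Starting from Tier 3, the probability is 0.5260.

0.5260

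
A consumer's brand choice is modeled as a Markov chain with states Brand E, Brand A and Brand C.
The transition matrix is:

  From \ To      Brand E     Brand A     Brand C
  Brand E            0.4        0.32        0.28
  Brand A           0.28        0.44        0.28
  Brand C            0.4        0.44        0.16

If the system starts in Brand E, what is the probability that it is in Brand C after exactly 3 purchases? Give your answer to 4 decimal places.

Propagate the distribution vector 3 purchases from Brand E.
After 0 purchases: (1.0000, 0.0000, 0.0000)
After 1 purchase: (0.4000, 0.3200, 0.2800)
After 2 purchases: (0.3616, 0.3920, 0.2464)
After 3 purchases: (0.3530, 0.3966, 0.2504)
P(in Brand C after 3 purchases) = 0.2504

0.2504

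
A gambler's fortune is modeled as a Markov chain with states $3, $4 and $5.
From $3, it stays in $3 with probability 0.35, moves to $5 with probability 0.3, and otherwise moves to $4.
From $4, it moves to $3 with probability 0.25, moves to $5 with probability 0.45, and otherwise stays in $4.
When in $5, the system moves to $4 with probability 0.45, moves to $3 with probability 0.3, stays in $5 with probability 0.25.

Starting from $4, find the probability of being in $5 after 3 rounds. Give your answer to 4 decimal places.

Propagate the distribution vector 3 rounds from $4.
After 0 rounds: (0.0000, 1.0000, 0.0000)
After 1 round: (0.2500, 0.3000, 0.4500)
After 2 rounds: (0.2975, 0.3800, 0.3225)
After 3 rounds: (0.2959, 0.3633, 0.3409)
P(in $5 after 3 rounds) = 0.3409

0.3409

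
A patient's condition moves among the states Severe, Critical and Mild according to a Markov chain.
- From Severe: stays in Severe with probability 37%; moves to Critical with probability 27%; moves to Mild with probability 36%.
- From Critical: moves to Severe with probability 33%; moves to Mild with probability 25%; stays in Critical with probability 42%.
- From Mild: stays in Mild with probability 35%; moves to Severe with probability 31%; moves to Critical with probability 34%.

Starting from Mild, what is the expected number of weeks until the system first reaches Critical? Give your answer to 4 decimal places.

3.1554

Let t(s) be the expected number of weeks to first reach Critical from state s, with t(Critical) = 0. Conditioning on the first week:
t(Severe) = 1 + 0.37·t(Severe) + 0.36·t(Mild)
t(Mild) = 1 + 0.31·t(Severe) + 0.35·t(Mild)
Solving: t(Severe) = 3.3904, t(Mild) = 3.1554.
Expected weeks from Mild to Critical: 3.1554.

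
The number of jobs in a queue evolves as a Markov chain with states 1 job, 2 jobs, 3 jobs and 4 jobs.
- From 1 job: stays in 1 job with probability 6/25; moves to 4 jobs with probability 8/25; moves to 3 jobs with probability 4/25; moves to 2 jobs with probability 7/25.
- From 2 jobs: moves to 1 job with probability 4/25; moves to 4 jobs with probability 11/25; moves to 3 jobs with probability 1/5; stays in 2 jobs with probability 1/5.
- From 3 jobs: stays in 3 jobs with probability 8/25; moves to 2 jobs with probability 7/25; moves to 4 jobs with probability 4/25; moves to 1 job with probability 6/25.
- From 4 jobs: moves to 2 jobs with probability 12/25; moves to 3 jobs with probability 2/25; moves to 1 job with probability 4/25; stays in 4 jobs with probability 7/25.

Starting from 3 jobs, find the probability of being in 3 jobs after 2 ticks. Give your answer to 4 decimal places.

0.2096

Propagate the distribution vector 2 ticks from 3 jobs.
After 0 ticks: (0.0000, 0.0000, 1.0000, 0.0000)
After 1 tick: (0.2400, 0.2800, 0.3200, 0.1600)
After 2 ticks: (0.2048, 0.2896, 0.2096, 0.2960)
P(in 3 jobs after 2 ticks) = 0.2096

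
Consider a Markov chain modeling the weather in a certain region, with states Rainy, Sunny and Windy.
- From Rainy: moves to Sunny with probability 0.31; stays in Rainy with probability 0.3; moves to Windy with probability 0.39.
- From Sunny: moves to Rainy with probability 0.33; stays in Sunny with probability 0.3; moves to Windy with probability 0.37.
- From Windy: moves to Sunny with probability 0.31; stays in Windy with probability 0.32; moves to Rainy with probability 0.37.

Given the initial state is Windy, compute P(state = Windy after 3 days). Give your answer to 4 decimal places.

0.3586

Propagate the distribution vector 3 days from Windy.
After 0 days: (0.0000, 0.0000, 1.0000)
After 1 day: (0.3700, 0.3100, 0.3200)
After 2 days: (0.3317, 0.3069, 0.3614)
After 3 days: (0.3345, 0.3069, 0.3586)
P(in Windy after 3 days) = 0.3586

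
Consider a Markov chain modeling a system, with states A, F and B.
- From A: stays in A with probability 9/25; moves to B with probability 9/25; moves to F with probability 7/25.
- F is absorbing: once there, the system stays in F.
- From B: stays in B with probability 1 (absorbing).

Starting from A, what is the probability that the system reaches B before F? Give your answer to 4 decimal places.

Let h(s) be the probability of absorption at B starting from transient state s. Then h(B) = 1 and h(F) = 0. By first-step analysis:
h(A) = 0.36·h(A) + 0.28·0 + 0.36·1
Solving: h(A) = 0.5625.
Starting from A, the probability is 0.5625.

0.5625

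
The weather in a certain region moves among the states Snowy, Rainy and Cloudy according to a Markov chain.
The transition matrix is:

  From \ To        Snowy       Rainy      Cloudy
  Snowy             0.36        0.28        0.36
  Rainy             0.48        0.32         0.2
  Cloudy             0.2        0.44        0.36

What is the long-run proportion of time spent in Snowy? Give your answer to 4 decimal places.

0.3523

Let the stationary distribution be π with π = πP and π_1 + π_2 + π_3 = 1.
π_1 = 0.36·π_1 + 0.48·π_2 + 0.2·π_3
π_2 = 0.28·π_1 + 0.32·π_2 + 0.44·π_3
Solving with the normalization constraint gives π = (0.3523, 0.3425, 0.3052).
So the stationary probability of Snowy is 0.3523.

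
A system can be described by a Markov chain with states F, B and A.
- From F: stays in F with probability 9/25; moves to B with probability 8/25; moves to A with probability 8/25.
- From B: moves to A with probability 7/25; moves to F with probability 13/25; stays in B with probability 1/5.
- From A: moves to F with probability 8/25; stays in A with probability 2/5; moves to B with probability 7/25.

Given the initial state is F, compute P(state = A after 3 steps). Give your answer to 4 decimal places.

Propagate the distribution vector 3 steps from F.
After 0 steps: (1.0000, 0.0000, 0.0000)
After 1 step: (0.3600, 0.3200, 0.3200)
After 2 steps: (0.3984, 0.2688, 0.3328)
After 3 steps: (0.3897, 0.2744, 0.3359)
P(in A after 3 steps) = 0.3359

0.3359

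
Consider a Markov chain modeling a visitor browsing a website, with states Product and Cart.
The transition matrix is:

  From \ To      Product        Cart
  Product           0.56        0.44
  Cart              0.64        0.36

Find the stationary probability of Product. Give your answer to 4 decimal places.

0.5926

Let the stationary distribution be π with π = πP and π_1 + π_2 = 1.
π_1 = 0.56·π_1 + 0.64·π_2
Solving with the normalization constraint gives π = (0.5926, 0.4074).
So the stationary probability of Product is 0.5926.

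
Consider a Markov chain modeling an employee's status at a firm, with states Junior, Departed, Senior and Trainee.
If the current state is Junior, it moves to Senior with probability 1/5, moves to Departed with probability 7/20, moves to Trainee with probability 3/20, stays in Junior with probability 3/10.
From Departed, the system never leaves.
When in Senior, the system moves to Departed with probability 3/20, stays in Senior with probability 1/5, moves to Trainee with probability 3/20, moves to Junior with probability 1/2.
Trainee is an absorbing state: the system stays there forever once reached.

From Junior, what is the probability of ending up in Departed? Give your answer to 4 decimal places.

0.6739

Let h(s) be the probability of absorption at Departed starting from transient state s. Then h(Departed) = 1 and h(Trainee) = 0. By first-step analysis:
h(Junior) = 0.3·h(Junior) + 0.35·1 + 0.2·h(Senior) + 0.15·0
h(Senior) = 0.5·h(Junior) + 0.15·1 + 0.2·h(Senior) + 0.15·0
Solving: h(Junior) = 0.6739, h(Senior) = 0.6087.
Starting from Junior, the probability is 0.6739.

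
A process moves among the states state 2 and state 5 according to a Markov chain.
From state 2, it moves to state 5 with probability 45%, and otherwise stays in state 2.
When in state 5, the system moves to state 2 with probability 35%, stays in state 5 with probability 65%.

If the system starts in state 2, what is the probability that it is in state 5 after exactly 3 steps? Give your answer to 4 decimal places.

0.5580

Propagate the distribution vector 3 steps from state 2.
After 0 steps: (1.0000, 0.0000)
After 1 step: (0.5500, 0.4500)
After 2 steps: (0.4600, 0.5400)
After 3 steps: (0.4420, 0.5580)
P(in state 5 after 3 steps) = 0.5580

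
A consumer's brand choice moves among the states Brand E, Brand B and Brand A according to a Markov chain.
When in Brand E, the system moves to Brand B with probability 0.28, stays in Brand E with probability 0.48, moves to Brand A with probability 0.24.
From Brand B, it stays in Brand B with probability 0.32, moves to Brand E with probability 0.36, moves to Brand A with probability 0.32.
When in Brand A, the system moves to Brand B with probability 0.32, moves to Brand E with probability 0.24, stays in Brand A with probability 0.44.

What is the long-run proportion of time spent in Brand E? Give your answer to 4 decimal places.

0.3640

Let the stationary distribution be π with π = πP and π_1 + π_2 + π_3 = 1.
π_1 = 0.48·π_1 + 0.36·π_2 + 0.24·π_3
π_2 = 0.28·π_1 + 0.32·π_2 + 0.32·π_3
Solving with the normalization constraint gives π = (0.3640, 0.3054, 0.3305).
So the stationary probability of Brand E is 0.3640.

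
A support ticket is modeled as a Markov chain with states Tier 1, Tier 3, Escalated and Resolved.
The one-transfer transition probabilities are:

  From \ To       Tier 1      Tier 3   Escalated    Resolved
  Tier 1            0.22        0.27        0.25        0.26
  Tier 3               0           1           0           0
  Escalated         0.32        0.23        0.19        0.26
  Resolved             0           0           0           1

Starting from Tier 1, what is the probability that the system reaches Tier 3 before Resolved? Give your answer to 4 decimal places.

0.5005

Let h(s) be the probability of absorption at Tier 3 starting from transient state s. Then h(Tier 3) = 1 and h(Resolved) = 0. By first-step analysis:
h(Tier 1) = 0.22·h(Tier 1) + 0.27·1 + 0.25·h(Escalated) + 0.26·0
h(Escalated) = 0.32·h(Tier 1) + 0.23·1 + 0.19·h(Escalated) + 0.26·0
Solving: h(Tier 1) = 0.5005, h(Escalated) = 0.4817.
Starting from Tier 1, the probability is 0.5005.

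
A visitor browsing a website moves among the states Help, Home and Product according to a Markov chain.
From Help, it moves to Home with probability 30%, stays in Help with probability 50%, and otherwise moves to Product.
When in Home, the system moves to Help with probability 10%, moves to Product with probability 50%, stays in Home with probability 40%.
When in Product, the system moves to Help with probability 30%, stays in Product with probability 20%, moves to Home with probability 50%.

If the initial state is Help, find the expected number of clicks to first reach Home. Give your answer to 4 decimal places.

2.9412

Let t(s) be the expected number of clicks to first reach Home from state s, with t(Home) = 0. Conditioning on the first click:
t(Help) = 1 + 0.5·t(Help) + 0.2·t(Product)
t(Product) = 1 + 0.3·t(Help) + 0.2·t(Product)
Solving: t(Help) = 2.9412, t(Product) = 2.3529.
Expected clicks from Help to Home: 2.9412.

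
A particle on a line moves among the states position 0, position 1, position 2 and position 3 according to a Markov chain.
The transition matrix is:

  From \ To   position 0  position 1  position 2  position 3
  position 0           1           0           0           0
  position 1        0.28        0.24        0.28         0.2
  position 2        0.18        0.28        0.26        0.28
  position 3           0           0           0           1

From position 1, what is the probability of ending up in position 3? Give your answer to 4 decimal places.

0.4678

Let h(s) be the probability of absorption at position 3 starting from transient state s. Then h(position 3) = 1 and h(position 0) = 0. By first-step analysis:
h(position 1) = 0.28·0 + 0.24·h(position 1) + 0.28·h(position 2) + 0.2·1
h(position 2) = 0.18·0 + 0.28·h(position 1) + 0.26·h(position 2) + 0.28·1
Solving: h(position 1) = 0.4678, h(position 2) = 0.5554.
Starting from position 1, the probability is 0.4678.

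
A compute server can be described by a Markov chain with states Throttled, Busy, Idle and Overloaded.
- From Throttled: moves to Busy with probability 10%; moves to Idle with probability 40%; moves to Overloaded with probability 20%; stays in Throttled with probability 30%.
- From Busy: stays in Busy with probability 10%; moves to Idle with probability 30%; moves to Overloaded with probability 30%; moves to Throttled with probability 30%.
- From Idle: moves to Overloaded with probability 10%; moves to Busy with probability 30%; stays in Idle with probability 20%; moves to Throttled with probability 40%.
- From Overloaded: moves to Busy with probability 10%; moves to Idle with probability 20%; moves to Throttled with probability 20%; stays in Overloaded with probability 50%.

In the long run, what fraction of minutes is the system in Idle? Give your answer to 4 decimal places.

Let the stationary distribution be π with π = πP and π_1 + π_2 + π_3 + π_4 = 1.
π_1 = 0.3·π_1 + 0.3·π_2 + 0.4·π_3 + 0.2·π_4
π_2 = 0.1·π_1 + 0.1·π_2 + 0.3·π_3 + 0.1·π_4
π_3 = 0.4·π_1 + 0.3·π_2 + 0.2·π_3 + 0.2·π_4
Solving with the normalization constraint gives π = (0.3007, 0.1551, 0.2757, 0.2685).
So the stationary probability of Idle is 0.2757.

0.2757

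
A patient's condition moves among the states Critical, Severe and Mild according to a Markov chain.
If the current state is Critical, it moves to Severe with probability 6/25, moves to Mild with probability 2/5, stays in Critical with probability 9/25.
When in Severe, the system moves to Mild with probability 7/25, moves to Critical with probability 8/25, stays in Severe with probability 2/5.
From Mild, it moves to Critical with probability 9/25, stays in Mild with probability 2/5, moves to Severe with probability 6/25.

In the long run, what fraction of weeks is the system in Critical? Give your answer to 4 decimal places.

0.3486

Let the stationary distribution be π with π = πP and π_1 + π_2 + π_3 = 1.
π_1 = 0.36·π_1 + 0.32·π_2 + 0.36·π_3
π_2 = 0.24·π_1 + 0.4·π_2 + 0.24·π_3
Solving with the normalization constraint gives π = (0.3486, 0.2857, 0.3657).
So the stationary probability of Critical is 0.3486.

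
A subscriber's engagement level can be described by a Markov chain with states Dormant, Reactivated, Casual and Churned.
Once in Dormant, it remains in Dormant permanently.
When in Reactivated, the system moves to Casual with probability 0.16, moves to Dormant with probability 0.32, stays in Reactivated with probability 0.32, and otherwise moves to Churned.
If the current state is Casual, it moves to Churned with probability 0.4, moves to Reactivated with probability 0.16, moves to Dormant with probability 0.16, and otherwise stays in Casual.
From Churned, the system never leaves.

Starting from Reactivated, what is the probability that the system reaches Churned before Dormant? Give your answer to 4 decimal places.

Let h(s) be the probability of absorption at Churned starting from transient state s. Then h(Churned) = 1 and h(Dormant) = 0. By first-step analysis:
h(Reactivated) = 0.32·0 + 0.32·h(Reactivated) + 0.16·h(Casual) + 0.2·1
h(Casual) = 0.16·0 + 0.16·h(Reactivated) + 0.28·h(Casual) + 0.4·1
Solving: h(Reactivated) = 0.4483, h(Casual) = 0.6552.
Starting from Reactivated, the probability is 0.4483.

0.4483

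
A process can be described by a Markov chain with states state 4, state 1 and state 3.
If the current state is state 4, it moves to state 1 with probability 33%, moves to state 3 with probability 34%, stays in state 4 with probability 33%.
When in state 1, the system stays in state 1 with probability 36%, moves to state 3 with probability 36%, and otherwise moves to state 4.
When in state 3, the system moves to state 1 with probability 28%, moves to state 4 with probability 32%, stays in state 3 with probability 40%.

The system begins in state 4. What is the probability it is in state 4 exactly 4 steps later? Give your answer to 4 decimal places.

Propagate the distribution vector 4 steps from state 4.
After 0 steps: (1.0000, 0.0000, 0.0000)
After 1 step: (0.3300, 0.3300, 0.3400)
After 2 steps: (0.3101, 0.3229, 0.3670)
After 3 steps: (0.3102, 0.3213, 0.3685)
After 4 steps: (0.3102, 0.3212, 0.3685)
P(in state 4 after 4 steps) = 0.3102

0.3102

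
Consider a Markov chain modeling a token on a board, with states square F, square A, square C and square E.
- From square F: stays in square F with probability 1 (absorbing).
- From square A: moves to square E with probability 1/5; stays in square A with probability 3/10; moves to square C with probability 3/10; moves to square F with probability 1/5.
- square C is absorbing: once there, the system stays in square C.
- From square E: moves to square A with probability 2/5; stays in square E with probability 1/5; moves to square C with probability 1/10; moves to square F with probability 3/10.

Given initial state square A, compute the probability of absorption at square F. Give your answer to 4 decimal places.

Let h(s) be the probability of absorption at square F starting from transient state s. Then h(square F) = 1 and h(square C) = 0. By first-step analysis:
h(square A) = 0.2·1 + 0.3·h(square A) + 0.3·0 + 0.2·h(square E)
h(square E) = 0.3·1 + 0.4·h(square A) + 0.1·0 + 0.2·h(square E)
Solving: h(square A) = 0.4583, h(square E) = 0.6042.
Starting from square A, the probability is 0.4583.

0.4583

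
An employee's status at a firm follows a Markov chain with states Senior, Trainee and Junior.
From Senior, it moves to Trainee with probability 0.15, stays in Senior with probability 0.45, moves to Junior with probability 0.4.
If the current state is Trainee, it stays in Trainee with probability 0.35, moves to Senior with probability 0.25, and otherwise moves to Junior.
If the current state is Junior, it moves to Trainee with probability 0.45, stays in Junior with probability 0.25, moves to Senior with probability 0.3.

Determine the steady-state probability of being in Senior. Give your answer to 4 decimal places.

Let the stationary distribution be π with π = πP and π_1 + π_2 + π_3 = 1.
π_1 = 0.45·π_1 + 0.25·π_2 + 0.3·π_3
π_2 = 0.15·π_1 + 0.35·π_2 + 0.45·π_3
Solving with the normalization constraint gives π = (0.3342, 0.3179, 0.3478).
So the stationary probability of Senior is 0.3342.

0.3342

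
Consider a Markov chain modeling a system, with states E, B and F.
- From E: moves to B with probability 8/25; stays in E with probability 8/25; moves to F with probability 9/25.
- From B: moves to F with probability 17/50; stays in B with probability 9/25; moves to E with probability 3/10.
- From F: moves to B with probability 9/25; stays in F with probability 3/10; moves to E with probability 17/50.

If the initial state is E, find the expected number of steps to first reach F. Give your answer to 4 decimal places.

Let t(s) be the expected number of steps to first reach F from state s, with t(F) = 0. Conditioning on the first step:
t(E) = 1 + 0.32·t(E) + 0.32·t(B)
t(B) = 1 + 0.3·t(E) + 0.36·t(B)
Solving: t(E) = 2.8302, t(B) = 2.8892.
Expected steps from E to F: 2.8302.

2.8302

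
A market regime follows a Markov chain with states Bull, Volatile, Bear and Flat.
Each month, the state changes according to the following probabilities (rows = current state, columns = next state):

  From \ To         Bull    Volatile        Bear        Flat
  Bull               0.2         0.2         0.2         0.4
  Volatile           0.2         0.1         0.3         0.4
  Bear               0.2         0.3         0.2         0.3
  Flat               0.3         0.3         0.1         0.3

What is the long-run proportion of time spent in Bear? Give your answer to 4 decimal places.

Let the stationary distribution be π with π = πP and π_1 + π_2 + π_3 + π_4 = 1.
π_1 = 0.2·π_1 + 0.2·π_2 + 0.2·π_3 + 0.3·π_4
π_2 = 0.2·π_1 + 0.1·π_2 + 0.3·π_3 + 0.3·π_4
π_3 = 0.2·π_1 + 0.3·π_2 + 0.2·π_3 + 0.1·π_4
Solving with the normalization constraint gives π = (0.2347, 0.2304, 0.1884, 0.3465).
So the stationary probability of Bear is 0.1884.

0.1884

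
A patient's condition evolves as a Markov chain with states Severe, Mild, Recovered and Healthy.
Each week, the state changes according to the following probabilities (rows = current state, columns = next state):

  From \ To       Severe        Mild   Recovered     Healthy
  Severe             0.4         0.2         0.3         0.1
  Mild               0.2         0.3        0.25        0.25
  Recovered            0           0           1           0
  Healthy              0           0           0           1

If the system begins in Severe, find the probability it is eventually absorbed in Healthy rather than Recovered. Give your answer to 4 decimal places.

0.3158

Let h(s) be the probability of absorption at Healthy starting from transient state s. Then h(Healthy) = 1 and h(Recovered) = 0. By first-step analysis:
h(Severe) = 0.4·h(Severe) + 0.2·h(Mild) + 0.3·0 + 0.1·1
h(Mild) = 0.2·h(Severe) + 0.3·h(Mild) + 0.25·0 + 0.25·1
Solving: h(Severe) = 0.3158, h(Mild) = 0.4474.
Starting from Severe, the probability is 0.3158.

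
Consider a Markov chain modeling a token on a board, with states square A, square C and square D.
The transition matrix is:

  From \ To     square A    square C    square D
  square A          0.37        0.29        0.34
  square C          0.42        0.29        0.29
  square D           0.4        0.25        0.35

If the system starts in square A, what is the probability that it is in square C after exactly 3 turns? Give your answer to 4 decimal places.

Propagate the distribution vector 3 turns from square A.
After 0 turns: (1.0000, 0.0000, 0.0000)
After 1 turn: (0.3700, 0.2900, 0.3400)
After 2 turns: (0.3947, 0.2764, 0.3289)
After 3 turns: (0.3937, 0.2768, 0.3295)
P(in square C after 3 turns) = 0.2768

0.2768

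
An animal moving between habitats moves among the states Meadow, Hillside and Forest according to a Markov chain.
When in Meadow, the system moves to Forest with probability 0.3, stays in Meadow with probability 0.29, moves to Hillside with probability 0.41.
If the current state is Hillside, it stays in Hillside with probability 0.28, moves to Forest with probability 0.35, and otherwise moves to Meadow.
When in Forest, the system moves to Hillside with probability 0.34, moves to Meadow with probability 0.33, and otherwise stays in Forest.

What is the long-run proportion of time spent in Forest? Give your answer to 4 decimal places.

0.3269

Let the stationary distribution be π with π = πP and π_1 + π_2 + π_3 = 1.
π_1 = 0.29·π_1 + 0.37·π_2 + 0.33·π_3
π_2 = 0.41·π_1 + 0.28·π_2 + 0.34·π_3
Solving with the normalization constraint gives π = (0.3305, 0.3426, 0.3269).
So the stationary probability of Forest is 0.3269.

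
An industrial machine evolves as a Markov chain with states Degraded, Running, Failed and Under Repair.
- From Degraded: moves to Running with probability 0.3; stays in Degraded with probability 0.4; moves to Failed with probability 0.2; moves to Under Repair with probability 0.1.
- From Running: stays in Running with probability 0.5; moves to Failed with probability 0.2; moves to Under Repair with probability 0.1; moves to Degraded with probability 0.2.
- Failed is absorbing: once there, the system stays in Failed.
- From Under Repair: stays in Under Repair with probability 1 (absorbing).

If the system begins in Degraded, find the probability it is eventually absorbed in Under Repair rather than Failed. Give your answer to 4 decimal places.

0.3333

Let h(s) be the probability of absorption at Under Repair starting from transient state s. Then h(Under Repair) = 1 and h(Failed) = 0. By first-step analysis:
h(Degraded) = 0.4·h(Degraded) + 0.3·h(Running) + 0.2·0 + 0.1·1
h(Running) = 0.2·h(Degraded) + 0.5·h(Running) + 0.2·0 + 0.1·1
Solving: h(Degraded) = 0.3333, h(Running) = 0.3333.
Starting from Degraded, the probability is 0.3333.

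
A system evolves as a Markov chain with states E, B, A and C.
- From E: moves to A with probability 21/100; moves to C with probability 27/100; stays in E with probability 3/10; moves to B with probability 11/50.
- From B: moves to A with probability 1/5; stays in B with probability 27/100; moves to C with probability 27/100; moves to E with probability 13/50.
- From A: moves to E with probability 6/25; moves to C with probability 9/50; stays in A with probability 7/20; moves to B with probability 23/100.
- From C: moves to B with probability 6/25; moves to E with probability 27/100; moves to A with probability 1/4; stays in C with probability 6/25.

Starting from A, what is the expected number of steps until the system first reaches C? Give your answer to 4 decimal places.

Let t(s) be the expected number of steps to first reach C from state s, with t(C) = 0. Conditioning on the first step:
t(E) = 1 + 0.3·t(E) + 0.22·t(B) + 0.21·t(A)
t(B) = 1 + 0.26·t(E) + 0.27·t(B) + 0.2·t(A)
t(A) = 1 + 0.24·t(E) + 0.23·t(B) + 0.35·t(A)
Solving: t(E) = 4.0279, t(B) = 4.0235, t(A) = 4.4494.
Expected steps from A to C: 4.4494.

4.4494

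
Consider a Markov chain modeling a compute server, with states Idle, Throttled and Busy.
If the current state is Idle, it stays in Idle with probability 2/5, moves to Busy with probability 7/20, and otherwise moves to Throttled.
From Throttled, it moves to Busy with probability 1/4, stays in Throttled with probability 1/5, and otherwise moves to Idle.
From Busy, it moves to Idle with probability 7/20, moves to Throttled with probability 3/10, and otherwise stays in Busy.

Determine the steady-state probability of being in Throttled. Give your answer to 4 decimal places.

0.2536

Let the stationary distribution be π with π = πP and π_1 + π_2 + π_3 = 1.
π_1 = 0.4·π_1 + 0.55·π_2 + 0.35·π_3
π_2 = 0.25·π_1 + 0.2·π_2 + 0.3·π_3
Solving with the normalization constraint gives π = (0.4218, 0.2536, 0.3246).
So the stationary probability of Throttled is 0.2536.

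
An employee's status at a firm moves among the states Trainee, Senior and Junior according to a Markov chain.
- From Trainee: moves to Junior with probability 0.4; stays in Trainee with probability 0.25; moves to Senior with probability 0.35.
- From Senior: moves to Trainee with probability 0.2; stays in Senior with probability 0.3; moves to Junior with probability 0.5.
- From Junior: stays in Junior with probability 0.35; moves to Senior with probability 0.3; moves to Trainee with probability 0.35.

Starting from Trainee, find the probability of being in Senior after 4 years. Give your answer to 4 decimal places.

Propagate the distribution vector 4 years from Trainee.
After 0 years: (1.0000, 0.0000, 0.0000)
After 1 year: (0.2500, 0.3500, 0.4000)
After 2 years: (0.2725, 0.3125, 0.4150)
After 3 years: (0.2759, 0.3136, 0.4105)
After 4 years: (0.2754, 0.3138, 0.4108)
P(in Senior after 4 years) = 0.3138

0.3138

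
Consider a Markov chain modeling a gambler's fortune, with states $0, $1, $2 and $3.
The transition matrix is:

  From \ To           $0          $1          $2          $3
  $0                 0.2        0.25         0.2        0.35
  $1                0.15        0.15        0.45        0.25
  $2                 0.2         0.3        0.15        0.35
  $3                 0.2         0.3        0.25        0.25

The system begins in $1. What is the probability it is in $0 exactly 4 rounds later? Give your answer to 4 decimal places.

0.1875

Propagate the distribution vector 4 rounds from $1.
After 0 rounds: (0.0000, 1.0000, 0.0000, 0.0000)
After 1 round: (0.1500, 0.1500, 0.4500, 0.2500)
After 2 rounds: (0.1925, 0.2700, 0.2275, 0.3100)
After 3 rounds: (0.1865, 0.2499, 0.2716, 0.2920)
After 4 rounds: (0.1875, 0.2532, 0.2635, 0.2958)
P(in $0 after 4 rounds) = 0.1875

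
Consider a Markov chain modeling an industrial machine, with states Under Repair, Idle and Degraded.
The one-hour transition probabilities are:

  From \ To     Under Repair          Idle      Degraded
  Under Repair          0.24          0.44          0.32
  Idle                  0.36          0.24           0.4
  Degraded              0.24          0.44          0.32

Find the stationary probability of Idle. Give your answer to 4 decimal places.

0.3667

Let the stationary distribution be π with π = πP and π_1 + π_2 + π_3 = 1.
π_1 = 0.24·π_1 + 0.36·π_2 + 0.24·π_3
π_2 = 0.44·π_1 + 0.24·π_2 + 0.44·π_3
Solving with the normalization constraint gives π = (0.2840, 0.3667, 0.3493).
So the stationary probability of Idle is 0.3667.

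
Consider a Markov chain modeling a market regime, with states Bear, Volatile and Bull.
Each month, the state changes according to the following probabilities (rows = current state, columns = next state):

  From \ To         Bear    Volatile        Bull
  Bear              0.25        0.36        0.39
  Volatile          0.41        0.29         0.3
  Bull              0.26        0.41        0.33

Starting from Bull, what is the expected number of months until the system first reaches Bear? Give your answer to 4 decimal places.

3.1755

Let t(s) be the expected number of months to first reach Bear from state s, with t(Bear) = 0. Conditioning on the first month:
t(Volatile) = 1 + 0.29·t(Volatile) + 0.3·t(Bull)
t(Bull) = 1 + 0.41·t(Volatile) + 0.33·t(Bull)
Solving: t(Volatile) = 2.7502, t(Bull) = 3.1755.
Expected months from Bull to Bear: 3.1755.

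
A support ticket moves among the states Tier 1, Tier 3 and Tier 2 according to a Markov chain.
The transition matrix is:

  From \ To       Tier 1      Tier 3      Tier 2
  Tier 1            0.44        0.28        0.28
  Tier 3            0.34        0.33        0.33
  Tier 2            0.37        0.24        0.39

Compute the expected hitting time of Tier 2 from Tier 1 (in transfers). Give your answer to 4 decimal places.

Let t(s) be the expected number of transfers to first reach Tier 2 from state s, with t(Tier 2) = 0. Conditioning on the first transfer:
t(Tier 1) = 1 + 0.44·t(Tier 1) + 0.28·t(Tier 3)
t(Tier 3) = 1 + 0.34·t(Tier 1) + 0.33·t(Tier 3)
Solving: t(Tier 1) = 3.3929, t(Tier 3) = 3.2143.
Expected transfers from Tier 1 to Tier 2: 3.3929.

3.3929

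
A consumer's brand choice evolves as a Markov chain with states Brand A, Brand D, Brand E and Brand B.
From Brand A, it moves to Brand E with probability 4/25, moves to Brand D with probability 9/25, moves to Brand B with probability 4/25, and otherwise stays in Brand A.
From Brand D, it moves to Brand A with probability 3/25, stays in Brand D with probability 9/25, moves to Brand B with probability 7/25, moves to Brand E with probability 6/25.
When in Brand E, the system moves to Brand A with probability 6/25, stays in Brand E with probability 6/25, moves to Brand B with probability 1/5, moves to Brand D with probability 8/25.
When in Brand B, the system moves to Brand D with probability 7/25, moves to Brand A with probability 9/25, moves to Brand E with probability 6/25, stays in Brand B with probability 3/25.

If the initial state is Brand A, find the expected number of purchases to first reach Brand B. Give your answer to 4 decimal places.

Let t(s) be the expected number of purchases to first reach Brand B from state s, with t(Brand B) = 0. Conditioning on the first purchase:
t(Brand A) = 1 + 0.32·t(Brand A) + 0.36·t(Brand D) + 0.16·t(Brand E)
t(Brand D) = 1 + 0.12·t(Brand A) + 0.36·t(Brand D) + 0.24·t(Brand E)
t(Brand E) = 1 + 0.24·t(Brand A) + 0.32·t(Brand D) + 0.24·t(Brand E)
Solving: t(Brand A) = 4.7529, t(Brand D) = 4.1680, t(Brand E) = 4.5717.
Expected purchases from Brand A to Brand B: 4.7529.

4.7529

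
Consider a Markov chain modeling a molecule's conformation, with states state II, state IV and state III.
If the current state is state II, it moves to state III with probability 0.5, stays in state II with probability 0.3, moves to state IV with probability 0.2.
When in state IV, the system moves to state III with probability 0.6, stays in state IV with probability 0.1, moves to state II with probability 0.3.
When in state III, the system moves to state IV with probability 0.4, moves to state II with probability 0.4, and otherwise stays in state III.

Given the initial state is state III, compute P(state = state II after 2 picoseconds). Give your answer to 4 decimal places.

Sum over the intermediate state after 1 picosecond:
P = P(state III→state II)·P(state II→state II) + P(state III→state IV)·P(state IV→state II) + P(state III→state III)·P(state III→state II)
  = 0.4×0.3 + 0.4×0.3 + 0.2×0.4
  = 0.1200 + 0.1200 + 0.0800 = 0.3200

0.3200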